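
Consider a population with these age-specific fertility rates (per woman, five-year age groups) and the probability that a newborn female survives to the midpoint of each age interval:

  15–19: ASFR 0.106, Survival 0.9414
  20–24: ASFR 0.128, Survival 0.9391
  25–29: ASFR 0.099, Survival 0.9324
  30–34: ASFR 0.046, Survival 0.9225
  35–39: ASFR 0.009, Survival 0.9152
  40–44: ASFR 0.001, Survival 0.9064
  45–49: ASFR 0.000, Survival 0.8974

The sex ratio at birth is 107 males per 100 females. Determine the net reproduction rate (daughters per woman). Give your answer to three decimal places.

0.879

Proportion female at birth = 100 / (100 + 107) = 0.48309.
Weighting each age-specific rate by interval width and survival:
  15–19: 5 × 0.106 × 0.9414 = 0.49894
  20–24: 5 × 0.128 × 0.9391 = 0.60102
  25–29: 5 × 0.099 × 0.9324 = 0.46154
  30–34: 5 × 0.046 × 0.9225 = 0.21218
  35–39: 5 × 0.009 × 0.9152 = 0.04118
  40–44: 5 × 0.001 × 0.9064 = 0.00453
  45–49: 5 × 0.000 × 0.8974 = 0.00000
Sum = 1.81939
NRR = 0.48309 × 1.81939 = 0.87893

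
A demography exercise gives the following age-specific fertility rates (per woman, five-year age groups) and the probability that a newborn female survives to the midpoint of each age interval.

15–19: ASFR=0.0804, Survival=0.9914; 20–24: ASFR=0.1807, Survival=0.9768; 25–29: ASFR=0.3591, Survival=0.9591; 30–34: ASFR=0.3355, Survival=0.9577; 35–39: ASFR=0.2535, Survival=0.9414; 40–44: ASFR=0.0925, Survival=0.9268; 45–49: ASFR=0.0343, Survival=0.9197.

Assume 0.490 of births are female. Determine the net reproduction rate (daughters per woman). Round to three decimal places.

Proportion female at birth = 0.490.
Survival-weighted fertility by age (5·fₓ·Sₓ):
  15–19: 5 × 0.0804 × 0.9914 = 0.39854
  20–24: 5 × 0.1807 × 0.9768 = 0.88254
  25–29: 5 × 0.3591 × 0.9591 = 1.72206
  30–34: 5 × 0.3355 × 0.9577 = 1.60654
  35–39: 5 × 0.2535 × 0.9414 = 1.19322
  40–44: 5 × 0.0925 × 0.9268 = 0.42865
  45–49: 5 × 0.0343 × 0.9197 = 0.15773
Sum = 6.38928
NRR = 0.490 × 6.38928 = 3.13075

3.131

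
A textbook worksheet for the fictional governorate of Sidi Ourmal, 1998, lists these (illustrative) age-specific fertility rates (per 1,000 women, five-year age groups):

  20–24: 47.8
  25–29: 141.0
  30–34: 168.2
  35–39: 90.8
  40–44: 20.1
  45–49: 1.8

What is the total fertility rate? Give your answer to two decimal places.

Sum of ASFRs = 47.8 + 141.0 + 168.2 + 90.8 + 20.1 + 1.8 = 469.7
TFR = 5 × 469.7 / 1000 = 2.3485

2.35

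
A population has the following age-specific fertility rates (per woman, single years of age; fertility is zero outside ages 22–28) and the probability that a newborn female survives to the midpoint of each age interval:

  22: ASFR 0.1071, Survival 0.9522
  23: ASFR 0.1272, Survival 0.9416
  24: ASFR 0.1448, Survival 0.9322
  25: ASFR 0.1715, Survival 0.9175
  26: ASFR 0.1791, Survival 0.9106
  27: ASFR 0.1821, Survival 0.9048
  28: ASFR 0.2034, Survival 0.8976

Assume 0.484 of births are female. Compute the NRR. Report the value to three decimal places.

0.496

Proportion female at birth = 0.484.
Survival-weighted fertility by age (1·fₓ·Sₓ):
  22: 1 × 0.1071 × 0.9522 = 0.10198
  23: 1 × 0.1272 × 0.9416 = 0.11977
  24: 1 × 0.1448 × 0.9322 = 0.13498
  25: 1 × 0.1715 × 0.9175 = 0.15735
  26: 1 × 0.1791 × 0.9106 = 0.16309
  27: 1 × 0.1821 × 0.9048 = 0.16476
  28: 1 × 0.2034 × 0.8976 = 0.18257
Sum = 1.02450
NRR = 0.484 × 1.02450 = 0.49586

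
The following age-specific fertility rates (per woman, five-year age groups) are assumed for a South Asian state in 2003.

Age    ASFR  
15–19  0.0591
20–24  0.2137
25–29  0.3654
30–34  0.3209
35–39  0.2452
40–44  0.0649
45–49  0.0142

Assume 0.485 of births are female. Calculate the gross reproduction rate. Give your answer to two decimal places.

3.11

Proportion female at birth = 0.485.
Sum of ASFRs = 0.0591 + 0.2137 + 0.3654 + 0.3209 + 0.2452 + 0.0649 + 0.0142 = 1.2834
TFR = 5 × 1.2834 = 6.417
GRR = 0.485 × 6.417 = 3.11225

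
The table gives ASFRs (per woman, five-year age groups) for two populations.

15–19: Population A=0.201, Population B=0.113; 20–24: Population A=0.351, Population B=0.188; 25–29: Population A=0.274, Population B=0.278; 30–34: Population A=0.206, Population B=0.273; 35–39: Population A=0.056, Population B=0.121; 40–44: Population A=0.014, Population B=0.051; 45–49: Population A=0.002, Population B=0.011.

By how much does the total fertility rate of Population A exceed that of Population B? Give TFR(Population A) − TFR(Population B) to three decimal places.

0.345

Population A:
  Sum of ASFRs = 0.201 + 0.351 + 0.274 + 0.206 + 0.056 + 0.014 + 0.002 = 1.104
  TFR = 5 × 1.104 = 5.52
Population B:
  Sum of ASFRs = 0.113 + 0.188 + 0.278 + 0.273 + 0.121 + 0.051 + 0.011 = 1.035
  TFR = 5 × 1.035 = 5.175
Difference = 5.52 − 5.175 = 0.345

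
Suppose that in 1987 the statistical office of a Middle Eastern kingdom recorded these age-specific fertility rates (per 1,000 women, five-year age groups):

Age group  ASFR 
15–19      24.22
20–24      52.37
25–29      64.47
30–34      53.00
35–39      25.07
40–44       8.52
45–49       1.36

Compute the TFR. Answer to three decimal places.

1.145

Sum of ASFRs = 24.22 + 52.37 + 64.47 + 53.00 + 25.07 + 8.52 + 1.36 = 229.01
TFR = 5 × 229.01 / 1000 = 1.14505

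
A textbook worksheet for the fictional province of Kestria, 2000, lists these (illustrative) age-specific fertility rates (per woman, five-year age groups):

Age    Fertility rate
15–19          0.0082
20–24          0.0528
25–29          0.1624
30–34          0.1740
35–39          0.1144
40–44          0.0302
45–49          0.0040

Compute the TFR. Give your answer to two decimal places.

2.73

Sum of ASFRs = 0.0082 + 0.0528 + 0.1624 + 0.1740 + 0.1144 + 0.0302 + 0.0040 = 0.5460
TFR = 5 × 0.5460 = 2.73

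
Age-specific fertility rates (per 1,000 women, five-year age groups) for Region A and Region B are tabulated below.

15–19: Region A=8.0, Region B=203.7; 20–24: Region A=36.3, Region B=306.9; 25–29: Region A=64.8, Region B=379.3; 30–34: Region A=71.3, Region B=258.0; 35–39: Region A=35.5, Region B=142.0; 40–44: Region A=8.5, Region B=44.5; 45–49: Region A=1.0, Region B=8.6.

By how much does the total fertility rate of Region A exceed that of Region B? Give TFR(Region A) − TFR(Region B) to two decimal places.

-5.59

Region A:
  Sum of ASFRs = 8.0 + 36.3 + 64.8 + 71.3 + 35.5 + 8.5 + 1.0 = 225.4
  TFR = 5 × 225.4 / 1000 = 1.127
Region B:
  Sum of ASFRs = 203.7 + 306.9 + 379.3 + 258.0 + 142.0 + 44.5 + 8.6 = 1343.0
  TFR = 5 × 1343.0 / 1000 = 6.715
Difference = 1.127 − 6.715 = -5.588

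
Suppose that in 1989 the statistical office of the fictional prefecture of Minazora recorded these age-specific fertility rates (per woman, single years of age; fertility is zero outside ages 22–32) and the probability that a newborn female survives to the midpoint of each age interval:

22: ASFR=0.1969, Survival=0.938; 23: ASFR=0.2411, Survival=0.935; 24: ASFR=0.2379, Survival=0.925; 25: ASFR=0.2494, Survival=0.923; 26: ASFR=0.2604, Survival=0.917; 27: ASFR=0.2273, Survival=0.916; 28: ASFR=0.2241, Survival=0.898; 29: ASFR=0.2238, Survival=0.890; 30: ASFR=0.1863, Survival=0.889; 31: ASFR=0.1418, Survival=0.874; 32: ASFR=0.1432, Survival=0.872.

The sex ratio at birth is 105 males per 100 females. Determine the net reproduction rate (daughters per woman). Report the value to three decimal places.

1.035

Proportion female at birth = 100 / (100 + 105) = 0.48780.
Survival-weighted fertility by age (1·fₓ·Sₓ):
  22: 1 × 0.1969 × 0.938 = 0.18469
  23: 1 × 0.2411 × 0.935 = 0.22543
  24: 1 × 0.2379 × 0.925 = 0.22006
  25: 1 × 0.2494 × 0.923 = 0.23020
  26: 1 × 0.2604 × 0.917 = 0.23879
  27: 1 × 0.2273 × 0.916 = 0.20821
  28: 1 × 0.2241 × 0.898 = 0.20124
  29: 1 × 0.2238 × 0.890 = 0.19918
  30: 1 × 0.1863 × 0.889 = 0.16562
  31: 1 × 0.1418 × 0.874 = 0.12393
  32: 1 × 0.1432 × 0.872 = 0.12487
Sum = 2.12222
NRR = 0.48780 × 2.12222 = 1.03522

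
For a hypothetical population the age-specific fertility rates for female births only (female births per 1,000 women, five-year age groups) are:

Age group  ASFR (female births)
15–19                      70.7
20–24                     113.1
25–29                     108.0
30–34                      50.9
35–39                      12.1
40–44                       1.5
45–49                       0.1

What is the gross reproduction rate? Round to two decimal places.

Sum of female ASFRs = 70.7 + 113.1 + 108.0 + 50.9 + 12.1 + 1.5 + 0.1 = 356.4
GRR = 5 × 356.4 / 1000 = 1.782

1.78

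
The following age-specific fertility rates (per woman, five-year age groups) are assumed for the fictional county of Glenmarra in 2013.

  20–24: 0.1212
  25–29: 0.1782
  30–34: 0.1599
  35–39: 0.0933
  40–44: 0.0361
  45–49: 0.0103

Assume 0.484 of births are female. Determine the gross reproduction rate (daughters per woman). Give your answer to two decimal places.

1.45

Proportion female at birth = 0.484.
Sum of ASFRs = 0.1212 + 0.1782 + 0.1599 + 0.0933 + 0.0361 + 0.0103 = 0.5990
TFR = 5 × 0.5990 = 2.995
GRR = 0.484 × 2.995 = 1.44958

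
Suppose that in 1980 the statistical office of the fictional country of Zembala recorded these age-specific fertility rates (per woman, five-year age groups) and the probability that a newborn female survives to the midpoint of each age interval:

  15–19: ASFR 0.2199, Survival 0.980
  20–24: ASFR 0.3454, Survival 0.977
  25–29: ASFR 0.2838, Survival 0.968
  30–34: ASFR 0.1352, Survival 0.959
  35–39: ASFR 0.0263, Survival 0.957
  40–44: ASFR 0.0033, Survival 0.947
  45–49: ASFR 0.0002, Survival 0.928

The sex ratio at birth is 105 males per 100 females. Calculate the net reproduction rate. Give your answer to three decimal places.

2.404

Proportion female at birth = 100 / (100 + 105) = 0.48780.
Per-age-group product (5 × ASFR × survival probability):
  15–19: 5 × 0.2199 × 0.980 = 1.07751
  20–24: 5 × 0.3454 × 0.977 = 1.68728
  25–29: 5 × 0.2838 × 0.968 = 1.37359
  30–34: 5 × 0.1352 × 0.959 = 0.64828
  35–39: 5 × 0.0263 × 0.957 = 0.12585
  40–44: 5 × 0.0033 × 0.947 = 0.01563
  45–49: 5 × 0.0002 × 0.928 = 0.00093
Sum = 4.92907
NRR = 0.48780 × 4.92907 = 2.40440
With NRR above 1 the population is above replacement fertility.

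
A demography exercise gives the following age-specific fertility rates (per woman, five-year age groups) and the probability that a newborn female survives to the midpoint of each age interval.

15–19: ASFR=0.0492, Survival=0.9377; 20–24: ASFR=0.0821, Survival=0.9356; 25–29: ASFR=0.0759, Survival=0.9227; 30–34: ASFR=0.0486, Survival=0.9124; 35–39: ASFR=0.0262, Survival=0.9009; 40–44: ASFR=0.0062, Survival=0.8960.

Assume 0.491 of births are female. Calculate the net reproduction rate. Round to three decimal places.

0.654

Proportion female at birth = 0.491.
Survival-weighted fertility by age (5·fₓ·Sₓ):
  15–19: 5 × 0.0492 × 0.9377 = 0.23067
  20–24: 5 × 0.0821 × 0.9356 = 0.38406
  25–29: 5 × 0.0759 × 0.9227 = 0.35016
  30–34: 5 × 0.0486 × 0.9124 = 0.22171
  35–39: 5 × 0.0262 × 0.9009 = 0.11802
  40–44: 5 × 0.0062 × 0.8960 = 0.02778
Sum = 1.33240
NRR = 0.491 × 1.33240 = 0.65421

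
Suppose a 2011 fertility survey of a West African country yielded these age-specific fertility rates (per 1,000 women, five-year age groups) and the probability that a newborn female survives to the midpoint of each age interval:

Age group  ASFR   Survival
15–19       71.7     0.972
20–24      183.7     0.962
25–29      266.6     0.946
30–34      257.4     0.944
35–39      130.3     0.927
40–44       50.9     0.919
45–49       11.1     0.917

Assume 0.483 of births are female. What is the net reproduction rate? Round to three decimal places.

Proportion female at birth = 0.483.
Survival-weighted fertility by age (5·fₓ·Sₓ):
  15–19: 5 × 71.7/1000 × 0.972 = 0.34846
  20–24: 5 × 183.7/1000 × 0.962 = 0.88360
  25–29: 5 × 266.6/1000 × 0.946 = 1.26102
  30–34: 5 × 257.4/1000 × 0.944 = 1.21493
  35–39: 5 × 130.3/1000 × 0.927 = 0.60394
  40–44: 5 × 50.9/1000 × 0.919 = 0.23389
  45–49: 5 × 11.1/1000 × 0.917 = 0.05089
Sum = 4.59673
NRR = 0.483 × 4.59673 = 2.22022

2.220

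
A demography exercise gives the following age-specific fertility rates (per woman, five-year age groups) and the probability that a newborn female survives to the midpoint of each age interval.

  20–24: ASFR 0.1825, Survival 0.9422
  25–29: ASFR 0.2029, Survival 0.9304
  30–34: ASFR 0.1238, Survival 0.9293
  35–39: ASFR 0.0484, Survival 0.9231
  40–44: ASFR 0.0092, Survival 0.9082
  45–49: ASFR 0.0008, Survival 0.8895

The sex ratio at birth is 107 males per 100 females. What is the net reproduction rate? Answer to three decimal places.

Proportion female at birth = 100 / (100 + 107) = 0.48309.
Per-age-group product (5 × ASFR × survival probability):
  20–24: 5 × 0.1825 × 0.9422 = 0.85976
  25–29: 5 × 0.2029 × 0.9304 = 0.94389
  30–34: 5 × 0.1238 × 0.9293 = 0.57524
  35–39: 5 × 0.0484 × 0.9231 = 0.22339
  40–44: 5 × 0.0092 × 0.9082 = 0.04178
  45–49: 5 × 0.0008 × 0.8895 = 0.00356
Sum = 2.64762
NRR = 0.48309 × 2.64762 = 1.27904
NRR > 1, so each generation more than replaces itself.

1.279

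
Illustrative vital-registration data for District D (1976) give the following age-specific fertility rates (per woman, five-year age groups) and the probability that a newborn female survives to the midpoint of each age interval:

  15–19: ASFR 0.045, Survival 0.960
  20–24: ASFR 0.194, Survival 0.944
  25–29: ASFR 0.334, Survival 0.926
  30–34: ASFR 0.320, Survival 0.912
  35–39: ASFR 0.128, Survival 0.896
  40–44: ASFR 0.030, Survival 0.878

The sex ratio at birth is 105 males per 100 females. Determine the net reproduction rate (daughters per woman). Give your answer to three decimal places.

2.362

Proportion female at birth = 100 / (100 + 105) = 0.48780.
Each age group contributes 5 × ASFR × survival:
  15–19: 5 × 0.045 × 0.960 = 0.21600
  20–24: 5 × 0.194 × 0.944 = 0.91568
  25–29: 5 × 0.334 × 0.926 = 1.54642
  30–34: 5 × 0.320 × 0.912 = 1.45920
  35–39: 5 × 0.128 × 0.896 = 0.57344
  40–44: 5 × 0.030 × 0.878 = 0.13170
Sum = 4.84244
NRR = 0.48780 × 4.84244 = 2.36214
With NRR above 1 the population is above replacement fertility.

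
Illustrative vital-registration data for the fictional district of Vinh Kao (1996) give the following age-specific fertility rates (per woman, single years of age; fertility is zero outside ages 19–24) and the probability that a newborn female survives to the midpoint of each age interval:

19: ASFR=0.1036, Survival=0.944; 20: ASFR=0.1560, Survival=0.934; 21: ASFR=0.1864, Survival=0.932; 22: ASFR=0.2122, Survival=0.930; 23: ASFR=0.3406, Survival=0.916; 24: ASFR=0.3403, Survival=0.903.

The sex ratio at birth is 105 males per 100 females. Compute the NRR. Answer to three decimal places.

0.602

Proportion female at birth = 100 / (100 + 105) = 0.48780.
Per-age-group product (1 × ASFR × survival probability):
  19: 1 × 0.1036 × 0.944 = 0.09780
  20: 1 × 0.1560 × 0.934 = 0.14570
  21: 1 × 0.1864 × 0.932 = 0.17372
  22: 1 × 0.2122 × 0.930 = 0.19735
  23: 1 × 0.3406 × 0.916 = 0.31199
  24: 1 × 0.3403 × 0.903 = 0.30729
Sum = 1.23385
NRR = 0.48780 × 1.23385 = 0.60187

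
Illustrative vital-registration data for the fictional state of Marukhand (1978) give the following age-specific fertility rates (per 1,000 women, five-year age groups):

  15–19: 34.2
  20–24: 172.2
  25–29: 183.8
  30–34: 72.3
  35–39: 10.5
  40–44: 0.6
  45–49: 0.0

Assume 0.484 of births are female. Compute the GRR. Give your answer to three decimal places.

1.146

Proportion female at birth = 0.484.
Sum of ASFRs = 34.2 + 172.2 + 183.8 + 72.3 + 10.5 + 0.6 + 0.0 = 473.6
TFR = 5 × 473.6 / 1000 = 2.368
GRR = 0.484 × 2.368 = 1.14611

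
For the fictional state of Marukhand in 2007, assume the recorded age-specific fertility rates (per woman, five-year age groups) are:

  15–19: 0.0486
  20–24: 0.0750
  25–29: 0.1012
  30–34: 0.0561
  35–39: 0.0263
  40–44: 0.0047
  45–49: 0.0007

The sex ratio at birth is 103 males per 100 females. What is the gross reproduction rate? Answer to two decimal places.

Proportion female at birth = 100 / (100 + 103) = 0.49261.
Sum of ASFRs = 0.0486 + 0.0750 + 0.1012 + 0.0561 + 0.0263 + 0.0047 + 0.0007 = 0.3126
TFR = 5 × 0.3126 = 1.563
GRR = 0.49261 × 1.563 = 0.76995

0.77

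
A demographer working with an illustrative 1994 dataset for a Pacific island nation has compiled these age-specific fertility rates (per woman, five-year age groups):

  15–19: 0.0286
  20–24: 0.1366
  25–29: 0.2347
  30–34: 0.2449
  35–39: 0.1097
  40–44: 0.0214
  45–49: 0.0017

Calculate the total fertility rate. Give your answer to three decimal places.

Sum of ASFRs = 0.0286 + 0.1366 + 0.2347 + 0.2449 + 0.1097 + 0.0214 + 0.0017 = 0.7776
TFR = 5 × 0.7776 = 3.888

3.888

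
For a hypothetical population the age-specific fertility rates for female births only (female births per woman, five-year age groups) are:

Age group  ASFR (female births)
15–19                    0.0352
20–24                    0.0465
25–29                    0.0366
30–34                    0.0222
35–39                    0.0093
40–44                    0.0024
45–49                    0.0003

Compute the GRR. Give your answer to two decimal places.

Sum of female ASFRs = 0.0352 + 0.0465 + 0.0366 + 0.0222 + 0.0093 + 0.0024 + 0.0003 = 0.1525
GRR = 5 × 0.1525 = 0.7625

0.76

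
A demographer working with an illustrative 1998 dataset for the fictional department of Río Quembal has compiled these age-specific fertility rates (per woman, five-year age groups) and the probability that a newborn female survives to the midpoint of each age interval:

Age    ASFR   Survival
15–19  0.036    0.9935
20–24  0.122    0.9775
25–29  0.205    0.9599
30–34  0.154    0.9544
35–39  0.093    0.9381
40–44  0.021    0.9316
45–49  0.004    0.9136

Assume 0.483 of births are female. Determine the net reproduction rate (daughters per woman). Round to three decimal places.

Proportion female at birth = 0.483.
Weighting each age-specific rate by interval width and survival:
  15–19: 5 × 0.036 × 0.9935 = 0.17883
  20–24: 5 × 0.122 × 0.9775 = 0.59628
  25–29: 5 × 0.205 × 0.9599 = 0.98390
  30–34: 5 × 0.154 × 0.9544 = 0.73489
  35–39: 5 × 0.093 × 0.9381 = 0.43622
  40–44: 5 × 0.021 × 0.9316 = 0.09782
  45–49: 5 × 0.004 × 0.9136 = 0.01827
Sum = 3.04621
NRR = 0.483 × 3.04621 = 1.47132
With NRR above 1 the population is above replacement fertility.

1.471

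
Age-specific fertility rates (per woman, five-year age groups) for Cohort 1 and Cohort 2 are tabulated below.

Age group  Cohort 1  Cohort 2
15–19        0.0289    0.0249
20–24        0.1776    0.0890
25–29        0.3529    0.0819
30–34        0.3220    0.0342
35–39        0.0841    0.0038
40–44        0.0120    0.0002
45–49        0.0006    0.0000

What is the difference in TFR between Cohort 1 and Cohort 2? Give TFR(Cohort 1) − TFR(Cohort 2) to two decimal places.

3.72

Cohort 1:
  Sum of ASFRs = 0.0289 + 0.1776 + 0.3529 + 0.3220 + 0.0841 + 0.0120 + 0.0006 = 0.9781
  TFR = 5 × 0.9781 = 4.8905
Cohort 2:
  Sum of ASFRs = 0.0249 + 0.0890 + 0.0819 + 0.0342 + 0.0038 + 0.0002 + 0.0000 = 0.2340
  TFR = 5 × 0.2340 = 1.17
Difference = 4.8905 − 1.17 = 3.7205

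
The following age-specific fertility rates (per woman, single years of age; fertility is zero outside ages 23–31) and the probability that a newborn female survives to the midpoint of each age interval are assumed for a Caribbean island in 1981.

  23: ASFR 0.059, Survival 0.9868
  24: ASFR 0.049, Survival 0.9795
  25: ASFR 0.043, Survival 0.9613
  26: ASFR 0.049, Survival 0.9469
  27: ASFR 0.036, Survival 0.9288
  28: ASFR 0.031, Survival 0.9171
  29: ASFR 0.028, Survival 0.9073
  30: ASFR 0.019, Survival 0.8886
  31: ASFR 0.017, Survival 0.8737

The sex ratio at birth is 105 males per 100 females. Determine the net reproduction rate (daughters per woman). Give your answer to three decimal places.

Proportion female at birth = 100 / (100 + 105) = 0.48780.
Per-age-group product (1 × ASFR × survival probability):
  23: 1 × 0.059 × 0.9868 = 0.05822
  24: 1 × 0.049 × 0.9795 = 0.04800
  25: 1 × 0.043 × 0.9613 = 0.04134
  26: 1 × 0.049 × 0.9469 = 0.04640
  27: 1 × 0.036 × 0.9288 = 0.03344
  28: 1 × 0.031 × 0.9171 = 0.02843
  29: 1 × 0.028 × 0.9073 = 0.02540
  30: 1 × 0.019 × 0.8886 = 0.01688
  31: 1 × 0.017 × 0.8737 = 0.01485
Sum = 0.31296
NRR = 0.48780 × 0.31296 = 0.15266
NRR < 1, so the cohort does not fully replace itself.

0.153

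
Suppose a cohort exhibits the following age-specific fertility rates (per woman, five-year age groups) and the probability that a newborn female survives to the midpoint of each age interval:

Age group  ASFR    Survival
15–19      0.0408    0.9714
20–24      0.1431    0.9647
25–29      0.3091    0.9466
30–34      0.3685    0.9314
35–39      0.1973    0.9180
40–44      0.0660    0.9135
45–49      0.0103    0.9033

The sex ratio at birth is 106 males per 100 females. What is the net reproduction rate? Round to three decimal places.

2.583

Proportion female at birth = 100 / (100 + 106) = 0.48544.
Weighting each age-specific rate by interval width and survival:
  15–19: 5 × 0.0408 × 0.9714 = 0.19817
  20–24: 5 × 0.1431 × 0.9647 = 0.69024
  25–29: 5 × 0.3091 × 0.9466 = 1.46297
  30–34: 5 × 0.3685 × 0.9314 = 1.71610
  35–39: 5 × 0.1973 × 0.9180 = 0.90561
  40–44: 5 × 0.0660 × 0.9135 = 0.30146
  45–49: 5 × 0.0103 × 0.9033 = 0.04652
Sum = 5.32107
NRR = 0.48544 × 5.32107 = 2.58306
An NRR exceeding 1 indicates intrinsic growth under these rates.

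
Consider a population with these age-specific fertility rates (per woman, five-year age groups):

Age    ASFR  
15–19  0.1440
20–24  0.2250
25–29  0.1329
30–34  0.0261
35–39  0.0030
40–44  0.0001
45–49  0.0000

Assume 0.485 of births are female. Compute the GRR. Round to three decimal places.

1.288

Proportion female at birth = 0.485.
Sum of ASFRs = 0.1440 + 0.2250 + 0.1329 + 0.0261 + 0.0030 + 0.0001 + 0.0000 = 0.5311
TFR = 5 × 0.5311 = 2.6555
GRR = 0.485 × 2.6555 = 1.28792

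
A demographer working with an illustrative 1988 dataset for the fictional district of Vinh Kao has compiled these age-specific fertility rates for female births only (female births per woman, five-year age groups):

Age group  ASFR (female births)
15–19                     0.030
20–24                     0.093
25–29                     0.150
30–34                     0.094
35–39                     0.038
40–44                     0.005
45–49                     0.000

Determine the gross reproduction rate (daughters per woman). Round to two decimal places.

2.05

Sum of female ASFRs = 0.030 + 0.093 + 0.150 + 0.094 + 0.038 + 0.005 + 0.000 = 0.410
GRR = 5 × 0.410 = 2.05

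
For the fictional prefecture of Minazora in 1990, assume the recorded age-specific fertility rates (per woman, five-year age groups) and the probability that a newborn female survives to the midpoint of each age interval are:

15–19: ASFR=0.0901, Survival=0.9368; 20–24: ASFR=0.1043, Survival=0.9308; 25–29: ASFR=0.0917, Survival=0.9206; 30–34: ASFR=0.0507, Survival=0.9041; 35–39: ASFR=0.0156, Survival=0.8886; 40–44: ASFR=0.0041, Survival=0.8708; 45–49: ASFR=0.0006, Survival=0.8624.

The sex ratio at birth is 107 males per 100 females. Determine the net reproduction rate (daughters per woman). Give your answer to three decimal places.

Proportion female at birth = 100 / (100 + 107) = 0.48309.
Weighting each age-specific rate by interval width and survival:
  15–19: 5 × 0.0901 × 0.9368 = 0.42203
  20–24: 5 × 0.1043 × 0.9308 = 0.48541
  25–29: 5 × 0.0917 × 0.9206 = 0.42210
  30–34: 5 × 0.0507 × 0.9041 = 0.22919
  35–39: 5 × 0.0156 × 0.8886 = 0.06931
  40–44: 5 × 0.0041 × 0.8708 = 0.01785
  45–49: 5 × 0.0006 × 0.8624 = 0.00259
Sum = 1.64848
NRR = 0.48309 × 1.64848 = 0.79636

0.796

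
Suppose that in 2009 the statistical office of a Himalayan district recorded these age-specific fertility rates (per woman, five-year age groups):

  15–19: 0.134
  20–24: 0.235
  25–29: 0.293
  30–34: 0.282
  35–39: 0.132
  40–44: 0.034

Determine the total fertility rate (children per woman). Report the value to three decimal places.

Sum of ASFRs = 0.134 + 0.235 + 0.293 + 0.282 + 0.132 + 0.034 = 1.110
TFR = 5 × 1.110 = 5.55

5.550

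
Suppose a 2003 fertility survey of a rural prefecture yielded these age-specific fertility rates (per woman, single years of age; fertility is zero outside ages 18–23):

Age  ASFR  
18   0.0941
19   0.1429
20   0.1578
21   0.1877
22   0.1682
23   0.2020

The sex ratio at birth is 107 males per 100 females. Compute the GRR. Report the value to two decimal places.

0.46

Proportion female at birth = 100 / (100 + 107) = 0.48309.
Sum of ASFRs = 0.0941 + 0.1429 + 0.1578 + 0.1877 + 0.1682 + 0.2020 = 0.9527
TFR = 0.9527
GRR = 0.48309 × 0.9527 = 0.46024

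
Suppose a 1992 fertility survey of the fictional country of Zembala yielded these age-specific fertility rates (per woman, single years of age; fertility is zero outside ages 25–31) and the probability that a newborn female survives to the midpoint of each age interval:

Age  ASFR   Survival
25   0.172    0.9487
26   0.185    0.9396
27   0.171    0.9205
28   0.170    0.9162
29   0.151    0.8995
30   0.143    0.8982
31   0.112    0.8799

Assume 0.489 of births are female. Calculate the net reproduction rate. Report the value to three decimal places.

Proportion female at birth = 0.489.
Survival-weighted fertility by age (1·fₓ·Sₓ):
  25: 1 × 0.172 × 0.9487 = 0.16318
  26: 1 × 0.185 × 0.9396 = 0.17383
  27: 1 × 0.171 × 0.9205 = 0.15741
  28: 1 × 0.170 × 0.9162 = 0.15575
  29: 1 × 0.151 × 0.8995 = 0.13582
  30: 1 × 0.143 × 0.8982 = 0.12844
  31: 1 × 0.112 × 0.8799 = 0.09855
Sum = 1.01298
NRR = 0.489 × 1.01298 = 0.49535

0.495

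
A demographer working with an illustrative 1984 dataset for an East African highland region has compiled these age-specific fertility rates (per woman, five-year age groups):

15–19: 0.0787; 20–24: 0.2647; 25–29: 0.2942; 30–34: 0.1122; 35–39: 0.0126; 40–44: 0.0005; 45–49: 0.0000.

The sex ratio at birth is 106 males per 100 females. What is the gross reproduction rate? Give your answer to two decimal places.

1.85

Proportion female at birth = 100 / (100 + 106) = 0.48544.
Sum of ASFRs = 0.0787 + 0.2647 + 0.2942 + 0.1122 + 0.0126 + 0.0005 + 0.0000 = 0.7629
TFR = 5 × 0.7629 = 3.8145
GRR = 0.48544 × 3.8145 = 1.85171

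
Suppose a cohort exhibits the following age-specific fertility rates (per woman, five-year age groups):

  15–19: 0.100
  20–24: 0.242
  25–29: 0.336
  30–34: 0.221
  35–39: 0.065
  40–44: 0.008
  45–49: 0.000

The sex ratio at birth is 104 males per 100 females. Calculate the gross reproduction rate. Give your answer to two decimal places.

2.38

Proportion female at birth = 100 / (100 + 104) = 0.49020.
Sum of ASFRs = 0.100 + 0.242 + 0.336 + 0.221 + 0.065 + 0.008 + 0.000 = 0.972
TFR = 5 × 0.972 = 4.86
GRR = 0.49020 × 4.86 = 2.38237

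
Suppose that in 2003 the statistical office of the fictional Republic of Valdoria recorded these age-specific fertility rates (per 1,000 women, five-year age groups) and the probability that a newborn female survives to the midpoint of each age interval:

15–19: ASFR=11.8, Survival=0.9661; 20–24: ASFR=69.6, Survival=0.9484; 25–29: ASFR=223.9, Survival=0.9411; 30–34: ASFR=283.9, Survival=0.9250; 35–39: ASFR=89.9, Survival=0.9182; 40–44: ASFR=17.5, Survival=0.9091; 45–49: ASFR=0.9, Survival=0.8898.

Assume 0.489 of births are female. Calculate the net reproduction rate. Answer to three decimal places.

1.589

Proportion female at birth = 0.489.
Each age group contributes 5 × ASFR × survival:
  15–19: 5 × 11.8/1000 × 0.9661 = 0.05700
  20–24: 5 × 69.6/1000 × 0.9484 = 0.33004
  25–29: 5 × 223.9/1000 × 0.9411 = 1.05356
  30–34: 5 × 283.9/1000 × 0.9250 = 1.31304
  35–39: 5 × 89.9/1000 × 0.9182 = 0.41273
  40–44: 5 × 17.5/1000 × 0.9091 = 0.07955
  45–49: 5 × 0.9/1000 × 0.8898 = 0.00400
Sum = 3.24992
NRR = 0.489 × 3.24992 = 1.58921
With NRR above 1 the population is above replacement fertility.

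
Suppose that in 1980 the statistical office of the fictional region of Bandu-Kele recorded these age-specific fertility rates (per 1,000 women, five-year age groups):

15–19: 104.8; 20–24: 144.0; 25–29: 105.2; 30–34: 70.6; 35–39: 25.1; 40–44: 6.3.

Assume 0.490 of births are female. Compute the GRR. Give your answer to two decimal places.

1.12

Proportion female at birth = 0.490.
Sum of ASFRs = 104.8 + 144.0 + 105.2 + 70.6 + 25.1 + 6.3 = 456.0
TFR = 5 × 456.0 / 1000 = 2.28
GRR = 0.490 × 2.28 = 1.11720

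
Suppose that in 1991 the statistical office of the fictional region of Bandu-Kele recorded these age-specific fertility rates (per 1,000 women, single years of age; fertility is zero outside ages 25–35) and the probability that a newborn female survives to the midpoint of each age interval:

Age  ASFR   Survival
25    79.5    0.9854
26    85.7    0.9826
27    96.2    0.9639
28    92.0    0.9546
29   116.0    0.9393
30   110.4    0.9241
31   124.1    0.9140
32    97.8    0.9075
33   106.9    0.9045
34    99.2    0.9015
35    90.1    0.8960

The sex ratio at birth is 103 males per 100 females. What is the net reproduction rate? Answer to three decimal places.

Proportion female at birth = 100 / (100 + 103) = 0.49261.
Weighting each age-specific rate by interval width and survival:
  25: 1 × 79.5/1000 × 0.9854 = 0.07834
  26: 1 × 85.7/1000 × 0.9826 = 0.08421
  27: 1 × 96.2/1000 × 0.9639 = 0.09273
  28: 1 × 92.0/1000 × 0.9546 = 0.08782
  29: 1 × 116.0/1000 × 0.9393 = 0.10896
  30: 1 × 110.4/1000 × 0.9241 = 0.10202
  31: 1 × 124.1/1000 × 0.9140 = 0.11343
  32: 1 × 97.8/1000 × 0.9075 = 0.08875
  33: 1 × 106.9/1000 × 0.9045 = 0.09669
  34: 1 × 99.2/1000 × 0.9015 = 0.08943
  35: 1 × 90.1/1000 × 0.8960 = 0.08073
Sum = 1.02311
NRR = 0.49261 × 1.02311 = 0.50399
An NRR under 1 implies long-run decline under these rates.

0.504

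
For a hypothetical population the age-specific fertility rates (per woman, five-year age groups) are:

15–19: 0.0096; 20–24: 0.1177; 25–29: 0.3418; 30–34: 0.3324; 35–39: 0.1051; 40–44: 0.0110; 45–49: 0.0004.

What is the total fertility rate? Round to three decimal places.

4.590

Sum of ASFRs = 0.0096 + 0.1177 + 0.3418 + 0.3324 + 0.1051 + 0.0110 + 0.0004 = 0.9180
TFR = 5 × 0.9180 = 4.59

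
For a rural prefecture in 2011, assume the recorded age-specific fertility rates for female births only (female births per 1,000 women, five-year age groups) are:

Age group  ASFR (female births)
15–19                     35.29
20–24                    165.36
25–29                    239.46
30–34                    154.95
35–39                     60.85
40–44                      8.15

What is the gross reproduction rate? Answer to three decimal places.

3.320

Sum of female ASFRs = 35.29 + 165.36 + 239.46 + 154.95 + 60.85 + 8.15 = 664.06
GRR = 5 × 664.06 / 1000 = 3.3203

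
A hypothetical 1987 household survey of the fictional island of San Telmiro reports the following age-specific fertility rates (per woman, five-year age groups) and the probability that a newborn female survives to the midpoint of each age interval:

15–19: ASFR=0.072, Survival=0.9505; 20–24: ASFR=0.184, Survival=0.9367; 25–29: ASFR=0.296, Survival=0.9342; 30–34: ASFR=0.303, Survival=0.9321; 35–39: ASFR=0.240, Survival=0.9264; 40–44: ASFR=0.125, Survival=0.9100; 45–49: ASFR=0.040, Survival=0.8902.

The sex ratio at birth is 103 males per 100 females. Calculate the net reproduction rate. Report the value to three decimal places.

Proportion female at birth = 100 / (100 + 103) = 0.49261.
Per-age-group product (5 × ASFR × survival probability):
  15–19: 5 × 0.072 × 0.9505 = 0.34218
  20–24: 5 × 0.184 × 0.9367 = 0.86176
  25–29: 5 × 0.296 × 0.9342 = 1.38262
  30–34: 5 × 0.303 × 0.9321 = 1.41213
  35–39: 5 × 0.240 × 0.9264 = 1.11168
  40–44: 5 × 0.125 × 0.9100 = 0.56875
  45–49: 5 × 0.040 × 0.8902 = 0.17804
Sum = 5.85716
NRR = 0.49261 × 5.85716 = 2.88530

2.885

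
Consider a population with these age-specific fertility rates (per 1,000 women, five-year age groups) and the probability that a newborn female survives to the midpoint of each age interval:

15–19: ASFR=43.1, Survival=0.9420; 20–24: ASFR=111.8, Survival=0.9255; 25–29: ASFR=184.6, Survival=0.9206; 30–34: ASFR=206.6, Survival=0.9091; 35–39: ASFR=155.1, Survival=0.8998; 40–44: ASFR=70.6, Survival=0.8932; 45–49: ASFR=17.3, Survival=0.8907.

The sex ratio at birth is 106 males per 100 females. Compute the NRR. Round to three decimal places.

1.747

Proportion female at birth = 100 / (100 + 106) = 0.48544.
Each age group contributes 5 × ASFR × survival:
  15–19: 5 × 43.1/1000 × 0.9420 = 0.20300
  20–24: 5 × 111.8/1000 × 0.9255 = 0.51735
  25–29: 5 × 184.6/1000 × 0.9206 = 0.84971
  30–34: 5 × 206.6/1000 × 0.9091 = 0.93910
  35–39: 5 × 155.1/1000 × 0.8998 = 0.69779
  40–44: 5 × 70.6/1000 × 0.8932 = 0.31530
  45–49: 5 × 17.3/1000 × 0.8907 = 0.07705
Sum = 3.59930
NRR = 0.48544 × 3.59930 = 1.74724
NRR > 1, so each generation more than replaces itself.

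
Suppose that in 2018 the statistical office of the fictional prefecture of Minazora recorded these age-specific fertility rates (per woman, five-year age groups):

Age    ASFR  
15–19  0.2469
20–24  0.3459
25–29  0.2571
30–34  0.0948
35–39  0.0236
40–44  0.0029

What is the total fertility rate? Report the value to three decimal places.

Sum of ASFRs = 0.2469 + 0.3459 + 0.2571 + 0.0948 + 0.0236 + 0.0029 = 0.9712
TFR = 5 × 0.9712 = 4.856

4.856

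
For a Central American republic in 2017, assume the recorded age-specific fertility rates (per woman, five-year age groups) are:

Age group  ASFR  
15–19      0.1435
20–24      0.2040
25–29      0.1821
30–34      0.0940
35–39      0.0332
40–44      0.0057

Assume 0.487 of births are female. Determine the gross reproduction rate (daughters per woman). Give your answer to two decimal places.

Proportion female at birth = 0.487.
Sum of ASFRs = 0.1435 + 0.2040 + 0.1821 + 0.0940 + 0.0332 + 0.0057 = 0.6625
TFR = 5 × 0.6625 = 3.3125
GRR = 0.487 × 3.3125 = 1.61319

1.61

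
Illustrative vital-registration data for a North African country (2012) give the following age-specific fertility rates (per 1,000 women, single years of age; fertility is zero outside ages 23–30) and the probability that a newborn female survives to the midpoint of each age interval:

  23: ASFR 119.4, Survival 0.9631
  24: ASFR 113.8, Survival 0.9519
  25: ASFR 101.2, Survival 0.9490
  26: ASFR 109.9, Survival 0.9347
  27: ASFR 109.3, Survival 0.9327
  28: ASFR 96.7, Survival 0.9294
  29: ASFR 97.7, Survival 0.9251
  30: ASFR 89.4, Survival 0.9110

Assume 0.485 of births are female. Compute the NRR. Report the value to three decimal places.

0.381

Proportion female at birth = 0.485.
Each age group contributes 1 × ASFR × survival:
  23: 1 × 119.4/1000 × 0.9631 = 0.11499
  24: 1 × 113.8/1000 × 0.9519 = 0.10833
  25: 1 × 101.2/1000 × 0.9490 = 0.09604
  26: 1 × 109.9/1000 × 0.9347 = 0.10272
  27: 1 × 109.3/1000 × 0.9327 = 0.10194
  28: 1 × 96.7/1000 × 0.9294 = 0.08987
  29: 1 × 97.7/1000 × 0.9251 = 0.09038
  30: 1 × 89.4/1000 × 0.9110 = 0.08144
Sum = 0.78571
NRR = 0.485 × 0.78571 = 0.38107
NRR < 1, so the cohort does not fully replace itself.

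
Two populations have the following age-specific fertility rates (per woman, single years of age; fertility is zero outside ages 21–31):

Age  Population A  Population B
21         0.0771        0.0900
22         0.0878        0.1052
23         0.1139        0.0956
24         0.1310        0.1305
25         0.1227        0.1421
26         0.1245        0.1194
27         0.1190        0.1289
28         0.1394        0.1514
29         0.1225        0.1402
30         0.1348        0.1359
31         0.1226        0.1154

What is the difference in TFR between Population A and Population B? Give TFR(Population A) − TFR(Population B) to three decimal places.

Population A:
  Sum of ASFRs = 0.0771 + 0.0878 + 0.1139 + 0.1310 + 0.1227 + 0.1245 + 0.1190 + 0.1394 + 0.1225 + 0.1348 + 0.1226 = 1.2953
  TFR = 1.2953
Population B:
  Sum of ASFRs = 0.0900 + 0.1052 + 0.0956 + 0.1305 + 0.1421 + 0.1194 + 0.1289 + 0.1514 + 0.1402 + 0.1359 + 0.1154 = 1.3546
  TFR = 1.3546
Difference = 1.2953 − 1.3546 = -0.0593

-0.059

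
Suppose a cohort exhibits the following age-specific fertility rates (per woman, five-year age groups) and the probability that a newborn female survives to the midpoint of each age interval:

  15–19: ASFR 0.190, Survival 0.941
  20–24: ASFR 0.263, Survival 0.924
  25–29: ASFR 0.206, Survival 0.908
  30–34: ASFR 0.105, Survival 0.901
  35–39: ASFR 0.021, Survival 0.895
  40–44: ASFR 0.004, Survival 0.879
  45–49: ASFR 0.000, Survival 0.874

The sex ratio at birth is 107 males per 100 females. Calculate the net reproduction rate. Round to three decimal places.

Proportion female at birth = 100 / (100 + 107) = 0.48309.
Survival-weighted fertility by age (5·fₓ·Sₓ):
  15–19: 5 × 0.190 × 0.941 = 0.89395
  20–24: 5 × 0.263 × 0.924 = 1.21506
  25–29: 5 × 0.206 × 0.908 = 0.93524
  30–34: 5 × 0.105 × 0.901 = 0.47303
  35–39: 5 × 0.021 × 0.895 = 0.09398
  40–44: 5 × 0.004 × 0.879 = 0.01758
  45–49: 5 × 0.000 × 0.874 = 0.00000
Sum = 3.62884
NRR = 0.48309 × 3.62884 = 1.75306

1.753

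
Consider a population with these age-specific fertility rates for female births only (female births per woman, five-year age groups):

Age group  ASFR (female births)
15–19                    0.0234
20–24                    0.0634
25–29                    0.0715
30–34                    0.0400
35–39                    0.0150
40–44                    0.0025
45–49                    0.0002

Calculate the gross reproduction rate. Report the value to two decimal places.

1.08

Sum of female ASFRs = 0.0234 + 0.0634 + 0.0715 + 0.0400 + 0.0150 + 0.0025 + 0.0002 = 0.2160
GRR = 5 × 0.2160 = 1.08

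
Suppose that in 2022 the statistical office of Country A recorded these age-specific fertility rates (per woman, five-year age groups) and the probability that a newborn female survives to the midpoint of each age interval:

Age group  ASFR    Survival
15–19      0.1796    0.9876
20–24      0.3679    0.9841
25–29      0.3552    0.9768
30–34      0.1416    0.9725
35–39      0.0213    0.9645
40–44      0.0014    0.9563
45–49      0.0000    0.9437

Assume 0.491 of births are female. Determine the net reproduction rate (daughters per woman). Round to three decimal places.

Proportion female at birth = 0.491.
Each age group contributes 5 × ASFR × survival:
  15–19: 5 × 0.1796 × 0.9876 = 0.88686
  20–24: 5 × 0.3679 × 0.9841 = 1.81025
  25–29: 5 × 0.3552 × 0.9768 = 1.73480
  30–34: 5 × 0.1416 × 0.9725 = 0.68853
  35–39: 5 × 0.0213 × 0.9645 = 0.10272
  40–44: 5 × 0.0014 × 0.9563 = 0.00669
  45–49: 5 × 0.0000 × 0.9437 = 0.00000
Sum = 5.22985
NRR = 0.491 × 5.22985 = 2.56786

2.568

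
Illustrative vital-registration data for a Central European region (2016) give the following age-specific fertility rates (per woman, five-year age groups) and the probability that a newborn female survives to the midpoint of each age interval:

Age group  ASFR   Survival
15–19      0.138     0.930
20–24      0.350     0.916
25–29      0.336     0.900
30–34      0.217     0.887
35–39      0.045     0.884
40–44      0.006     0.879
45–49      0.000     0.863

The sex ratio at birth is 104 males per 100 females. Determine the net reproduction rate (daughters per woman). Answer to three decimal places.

Proportion female at birth = 100 / (100 + 104) = 0.49020.
Each age group contributes 5 × ASFR × survival:
  15–19: 5 × 0.138 × 0.930 = 0.64170
  20–24: 5 × 0.350 × 0.916 = 1.60300
  25–29: 5 × 0.336 × 0.900 = 1.51200
  30–34: 5 × 0.217 × 0.887 = 0.96240
  35–39: 5 × 0.045 × 0.884 = 0.19890
  40–44: 5 × 0.006 × 0.879 = 0.02637
  45–49: 5 × 0.000 × 0.863 = 0.00000
Sum = 4.94437
NRR = 0.49020 × 4.94437 = 2.42373

2.424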